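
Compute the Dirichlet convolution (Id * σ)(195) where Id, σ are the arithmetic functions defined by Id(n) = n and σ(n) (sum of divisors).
(Id * σ)(195) = 2079

Divisors of 195: [1, 3, 5, 13, 15, 39, 65, 195]. For each d | 195:
  d = 1: Id(1) · σ(195/1) = 1 · 336 = 336
  d = 3: Id(3) · σ(195/3) = 3 · 84 = 252
  d = 5: Id(5) · σ(195/5) = 5 · 56 = 280
  d = 13: Id(13) · σ(195/13) = 13 · 24 = 312
  d = 15: Id(15) · σ(195/15) = 15 · 14 = 210
  d = 39: Id(39) · σ(195/39) = 39 · 6 = 234
  d = 65: Id(65) · σ(195/65) = 65 · 4 = 260
  d = 195: Id(195) · σ(195/195) = 195 · 1 = 195
Summing: (Id * σ)(195) = 336 + 252 + 280 + 312 + 210 + 234 + 260 + 195 = 2079.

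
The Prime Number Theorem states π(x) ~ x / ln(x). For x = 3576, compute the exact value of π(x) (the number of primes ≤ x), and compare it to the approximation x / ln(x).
π(3576) = 500;  x/ln(x) ≈ 437.06;  relative error ≈ 12.59%.

Directly count primes up to 3576: π(3576) = 500. The PNT approximation gives 3576/ln(3576) ≈ 3576/8.18200 ≈ 437.06. Relative error (π(x) − x/ln(x)) / π(x) ≈ 12.59%; the approximation is known to undercount slightly (Li(x) is a better estimate).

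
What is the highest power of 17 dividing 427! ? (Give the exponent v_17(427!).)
v_17(427!) = 26

Legendre's formula: v_p(n!) = Σ_{k ≥ 1} ⌊n / p^k⌋. For p = 17, n = 427, the terms are:
  ⌊427/17^1⌋ = ⌊427/17⌋ = 25
  ⌊427/17^2⌋ = ⌊427/289⌋ = 1
(the next term ⌊427/17^3⌋ = 0, terminating the sum). Summing: v_17(427!) = 25 + 1 = 26.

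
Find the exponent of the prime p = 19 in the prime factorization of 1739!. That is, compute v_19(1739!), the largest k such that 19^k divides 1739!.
v_19(1739!) = 95

Legendre's formula: v_p(n!) = Σ_{k ≥ 1} ⌊n / p^k⌋. For p = 19, n = 1739, the terms are:
  ⌊1739/19^1⌋ = ⌊1739/19⌋ = 91
  ⌊1739/19^2⌋ = ⌊1739/361⌋ = 4
(the next term ⌊1739/19^3⌋ = 0, terminating the sum). Summing: v_19(1739!) = 91 + 4 = 95.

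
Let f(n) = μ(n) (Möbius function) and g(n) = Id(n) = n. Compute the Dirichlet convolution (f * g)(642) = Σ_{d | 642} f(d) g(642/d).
(μ * Id)(642) = 212

Divisors of 642: [1, 2, 3, 6, 107, 214, 321, 642]. For each d | 642:
  d = 1: μ(1) · Id(642/1) = 1 · 642 = 642
  d = 2: μ(2) · Id(642/2) = -1 · 321 = -321
  d = 3: μ(3) · Id(642/3) = -1 · 214 = -214
  d = 6: μ(6) · Id(642/6) = 1 · 107 = 107
  d = 107: μ(107) · Id(642/107) = -1 · 6 = -6
  d = 214: μ(214) · Id(642/214) = 1 · 3 = 3
  d = 321: μ(321) · Id(642/321) = 1 · 2 = 2
  d = 642: μ(642) · Id(642/642) = -1 · 1 = -1
Summing: (μ * Id)(642) = 642 + -321 + -214 + 107 + -6 + 3 + 2 + -1 = 212.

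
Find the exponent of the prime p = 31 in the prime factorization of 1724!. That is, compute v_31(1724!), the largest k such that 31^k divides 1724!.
v_31(1724!) = 56

Legendre's formula: v_p(n!) = Σ_{k ≥ 1} ⌊n / p^k⌋. For p = 31, n = 1724, the terms are:
  ⌊1724/31^1⌋ = ⌊1724/31⌋ = 55
  ⌊1724/31^2⌋ = ⌊1724/961⌋ = 1
(the next term ⌊1724/31^3⌋ = 0, terminating the sum). Summing: v_31(1724!) = 55 + 1 = 56.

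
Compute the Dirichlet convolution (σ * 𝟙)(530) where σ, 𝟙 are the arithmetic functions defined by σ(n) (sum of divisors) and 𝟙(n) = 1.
(σ * 𝟙)(530) = 1540

Divisors of 530: [1, 2, 5, 10, 53, 106, 265, 530]. For each d | 530:
  d = 1: σ(1) · 𝟙(530/1) = 1 · 1 = 1
  d = 2: σ(2) · 𝟙(530/2) = 3 · 1 = 3
  d = 5: σ(5) · 𝟙(530/5) = 6 · 1 = 6
  d = 10: σ(10) · 𝟙(530/10) = 18 · 1 = 18
  d = 53: σ(53) · 𝟙(530/53) = 54 · 1 = 54
  d = 106: σ(106) · 𝟙(530/106) = 162 · 1 = 162
  d = 265: σ(265) · 𝟙(530/265) = 324 · 1 = 324
  d = 530: σ(530) · 𝟙(530/530) = 972 · 1 = 972
Summing: (σ * 𝟙)(530) = 1 + 3 + 6 + 18 + 54 + 162 + 324 + 972 = 1540.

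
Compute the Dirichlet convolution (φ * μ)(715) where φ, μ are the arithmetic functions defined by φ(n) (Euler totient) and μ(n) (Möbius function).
(φ * μ)(715) = 297

Divisors of 715: [1, 5, 11, 13, 55, 65, 143, 715]. For each d | 715:
  d = 1: φ(1) · μ(715/1) = 1 · -1 = -1
  d = 5: φ(5) · μ(715/5) = 4 · 1 = 4
  d = 11: φ(11) · μ(715/11) = 10 · 1 = 10
  d = 13: φ(13) · μ(715/13) = 12 · 1 = 12
  d = 55: φ(55) · μ(715/55) = 40 · -1 = -40
  d = 65: φ(65) · μ(715/65) = 48 · -1 = -48
  d = 143: φ(143) · μ(715/143) = 120 · -1 = -120
  d = 715: φ(715) · μ(715/715) = 480 · 1 = 480
Summing: (φ * μ)(715) = -1 + 4 + 10 + 12 + -40 + -48 + -120 + 480 = 297.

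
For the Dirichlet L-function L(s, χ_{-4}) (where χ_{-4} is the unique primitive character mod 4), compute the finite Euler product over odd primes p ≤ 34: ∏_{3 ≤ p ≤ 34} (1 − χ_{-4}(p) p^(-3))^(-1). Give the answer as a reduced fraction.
∏ = 16829566118167783909225/17369167366519535960064

The odd primes p ≤ 34 are [3, 5, 7, 11, 13, 17, 19, 23, 29, 31]. For each, χ(p) = 1 if p ≡ 1 mod 4, χ(p) = −1 if p ≡ 3 mod 4. Taking (1 − χ(p)/p^3)^(-1) = p^3/(p^3 − χ(p)): (1 − (-1)/3^3)^(-1) · (1 − (1)/5^3)^(-1) · (1 − (-1)/7^3)^(-1) · (1 − (-1)/11^3)^(-1) · (1 − (1)/13^3)^(-1) · (1 − (1)/17^3)^(-1) · (1 − (-1)/19^3)^(-1) · (1 − (-1)/23^3)^(-1) · (1 − (1)/29^3)^(-1) · (1 − (-1)/31^3)^(-1) = 16829566118167783909225/17369167366519535960064.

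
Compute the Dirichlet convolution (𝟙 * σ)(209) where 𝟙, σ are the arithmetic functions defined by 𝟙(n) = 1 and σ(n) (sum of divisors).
(𝟙 * σ)(209) = 273

Divisors of 209: [1, 11, 19, 209]. For each d | 209:
  d = 1: 𝟙(1) · σ(209/1) = 1 · 240 = 240
  d = 11: 𝟙(11) · σ(209/11) = 1 · 20 = 20
  d = 19: 𝟙(19) · σ(209/19) = 1 · 12 = 12
  d = 209: 𝟙(209) · σ(209/209) = 1 · 1 = 1
Summing: (𝟙 * σ)(209) = 240 + 20 + 12 + 1 = 273.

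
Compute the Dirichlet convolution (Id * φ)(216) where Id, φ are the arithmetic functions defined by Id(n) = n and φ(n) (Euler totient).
(Id * φ)(216) = 1620

Divisors of 216: [1, 2, 3, 4, 6, 8, 9, 12, 18, 24, 27, 36, 54, 72, 108, 216]. For each d | 216:
  d = 1: Id(1) · φ(216/1) = 1 · 72 = 72
  d = 2: Id(2) · φ(216/2) = 2 · 36 = 72
  d = 3: Id(3) · φ(216/3) = 3 · 24 = 72
  d = 4: Id(4) · φ(216/4) = 4 · 18 = 72
  d = 6: Id(6) · φ(216/6) = 6 · 12 = 72
  d = 8: Id(8) · φ(216/8) = 8 · 18 = 144
  d = 9: Id(9) · φ(216/9) = 9 · 8 = 72
  d = 12: Id(12) · φ(216/12) = 12 · 6 = 72
  d = 18: Id(18) · φ(216/18) = 18 · 4 = 72
  d = 24: Id(24) · φ(216/24) = 24 · 6 = 144
  d = 27: Id(27) · φ(216/27) = 27 · 4 = 108
  d = 36: Id(36) · φ(216/36) = 36 · 2 = 72
  d = 54: Id(54) · φ(216/54) = 54 · 2 = 108
  d = 72: Id(72) · φ(216/72) = 72 · 2 = 144
  d = 108: Id(108) · φ(216/108) = 108 · 1 = 108
  d = 216: Id(216) · φ(216/216) = 216 · 1 = 216
Summing: (Id * φ)(216) = 72 + 72 + 72 + 72 + 72 + 144 + 72 + 72 + 72 + 144 + 108 + 72 + 108 + 144 + 108 + 216 = 1620.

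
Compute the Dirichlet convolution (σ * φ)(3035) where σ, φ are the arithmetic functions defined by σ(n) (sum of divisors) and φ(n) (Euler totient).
(σ * φ)(3035) = 12140

Divisors of 3035: [1, 5, 607, 3035]. For each d | 3035:
  d = 1: σ(1) · φ(3035/1) = 1 · 2424 = 2424
  d = 5: σ(5) · φ(3035/5) = 6 · 606 = 3636
  d = 607: σ(607) · φ(3035/607) = 608 · 4 = 2432
  d = 3035: σ(3035) · φ(3035/3035) = 3648 · 1 = 3648
Summing: (σ * φ)(3035) = 2424 + 3636 + 2432 + 3648 = 12140.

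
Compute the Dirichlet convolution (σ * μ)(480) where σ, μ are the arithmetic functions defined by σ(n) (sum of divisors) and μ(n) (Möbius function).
(σ * μ)(480) = 480

Divisors of 480: [1, 2, 3, 4, 5, 6, 8, 10, 12, 15, 16, 20, 24, 30, 32, 40, 48, 60, 80, 96, 120, 160, 240, 480]. For each d | 480:
  d = 1: σ(1) · μ(480/1) = 1 · 0 = 0
  d = 2: σ(2) · μ(480/2) = 3 · 0 = 0
  d = 3: σ(3) · μ(480/3) = 4 · 0 = 0
  d = 4: σ(4) · μ(480/4) = 7 · 0 = 0
  d = 5: σ(5) · μ(480/5) = 6 · 0 = 0
  d = 6: σ(6) · μ(480/6) = 12 · 0 = 0
  d = 8: σ(8) · μ(480/8) = 15 · 0 = 0
  d = 10: σ(10) · μ(480/10) = 18 · 0 = 0
  d = 12: σ(12) · μ(480/12) = 28 · 0 = 0
  d = 15: σ(15) · μ(480/15) = 24 · 0 = 0
  d = 16: σ(16) · μ(480/16) = 31 · -1 = -31
  d = 20: σ(20) · μ(480/20) = 42 · 0 = 0
  d = 24: σ(24) · μ(480/24) = 60 · 0 = 0
  d = 30: σ(30) · μ(480/30) = 72 · 0 = 0
  d = 32: σ(32) · μ(480/32) = 63 · 1 = 63
  d = 40: σ(40) · μ(480/40) = 90 · 0 = 0
  d = 48: σ(48) · μ(480/48) = 124 · 1 = 124
  d = 60: σ(60) · μ(480/60) = 168 · 0 = 0
  d = 80: σ(80) · μ(480/80) = 186 · 1 = 186
  d = 96: σ(96) · μ(480/96) = 252 · -1 = -252
  d = 120: σ(120) · μ(480/120) = 360 · 0 = 0
  d = 160: σ(160) · μ(480/160) = 378 · -1 = -378
  d = 240: σ(240) · μ(480/240) = 744 · -1 = -744
  d = 480: σ(480) · μ(480/480) = 1512 · 1 = 1512
Summing: (σ * μ)(480) = 0 + 0 + 0 + 0 + 0 + 0 + 0 + 0 + 0 + 0 + -31 + 0 + 0 + 0 + 63 + 0 + 124 + 0 + 186 + -252 + 0 + -378 + -744 + 1512 = 480.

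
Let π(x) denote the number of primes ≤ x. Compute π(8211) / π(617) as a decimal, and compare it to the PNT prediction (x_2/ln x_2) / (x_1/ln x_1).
π(8211)/π(617) = 1029/113 ≈ 9.1062;  PNT prediction ≈ 9.4863.

π(617) = 113 and π(8211) = 1029, so π(8211)/π(617) ≈ 9.1062. The PNT-predicted ratio is (8211/ln(8211)) / (617/ln(617)) ≈ 9.4863. The two agree to within a few percent, as expected.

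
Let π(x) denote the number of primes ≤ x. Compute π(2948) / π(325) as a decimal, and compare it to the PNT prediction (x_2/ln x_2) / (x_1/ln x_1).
π(2948)/π(325) = 424/66 ≈ 6.4242;  PNT prediction ≈ 6.5671.

π(325) = 66 and π(2948) = 424, so π(2948)/π(325) ≈ 6.4242. The PNT-predicted ratio is (2948/ln(2948)) / (325/ln(325)) ≈ 6.5671. The two agree to within a few percent, as expected.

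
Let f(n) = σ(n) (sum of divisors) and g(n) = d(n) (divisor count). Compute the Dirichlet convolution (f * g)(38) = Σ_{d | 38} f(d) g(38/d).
(σ * d)(38) = 110

Divisors of 38: [1, 2, 19, 38]. For each d | 38:
  d = 1: σ(1) · d(38/1) = 1 · 4 = 4
  d = 2: σ(2) · d(38/2) = 3 · 2 = 6
  d = 19: σ(19) · d(38/19) = 20 · 2 = 40
  d = 38: σ(38) · d(38/38) = 60 · 1 = 60
Summing: (σ * d)(38) = 4 + 6 + 40 + 60 = 110.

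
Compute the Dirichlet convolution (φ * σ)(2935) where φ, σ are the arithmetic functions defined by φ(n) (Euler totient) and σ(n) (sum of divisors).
(φ * σ)(2935) = 11740

Divisors of 2935: [1, 5, 587, 2935]. For each d | 2935:
  d = 1: φ(1) · σ(2935/1) = 1 · 3528 = 3528
  d = 5: φ(5) · σ(2935/5) = 4 · 588 = 2352
  d = 587: φ(587) · σ(2935/587) = 586 · 6 = 3516
  d = 2935: φ(2935) · σ(2935/2935) = 2344 · 1 = 2344
Summing: (φ * σ)(2935) = 3528 + 2352 + 3516 + 2344 = 11740.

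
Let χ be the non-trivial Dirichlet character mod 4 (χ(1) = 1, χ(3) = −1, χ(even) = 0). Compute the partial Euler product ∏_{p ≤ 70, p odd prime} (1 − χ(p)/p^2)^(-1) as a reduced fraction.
∏ = 186965264422467473784849459249589/204088016612535111254016000000000

The odd primes p ≤ 70 are [3, 5, 7, 11, 13, 17, 19, 23, 29, 31, 37, 41, 43, 47, 53, 59, 61, 67]. For each, χ(p) = 1 if p ≡ 1 mod 4, χ(p) = −1 if p ≡ 3 mod 4. Taking (1 − χ(p)/p^2)^(-1) = p^2/(p^2 − χ(p)): (1 − (-1)/3^2)^(-1) · (1 − (1)/5^2)^(-1) · (1 − (-1)/7^2)^(-1) · (1 − (-1)/11^2)^(-1) · (1 − (1)/13^2)^(-1) · (1 − (1)/17^2)^(-1) · (1 − (-1)/19^2)^(-1) · (1 − (-1)/23^2)^(-1) · (1 − (1)/29^2)^(-1) · (1 − (-1)/31^2)^(-1) · (1 − (1)/37^2)^(-1) · (1 − (1)/41^2)^(-1) · (1 − (-1)/43^2)^(-1) · (1 − (-1)/47^2)^(-1) · (1 − (1)/53^2)^(-1) · (1 − (-1)/59^2)^(-1) · (1 − (1)/61^2)^(-1) · (1 − (-1)/67^2)^(-1) = 186965264422467473784849459249589/204088016612535111254016000000000.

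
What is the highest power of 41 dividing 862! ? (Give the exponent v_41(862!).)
v_41(862!) = 21

Legendre's formula: v_p(n!) = Σ_{k ≥ 1} ⌊n / p^k⌋. For p = 41, n = 862, the terms are:
  ⌊862/41^1⌋ = ⌊862/41⌋ = 21
(the next term ⌊862/41^2⌋ = 0, terminating the sum). Summing: v_41(862!) = 21 = 21.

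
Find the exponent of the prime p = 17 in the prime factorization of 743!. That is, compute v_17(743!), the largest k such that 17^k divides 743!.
v_17(743!) = 45

Legendre's formula: v_p(n!) = Σ_{k ≥ 1} ⌊n / p^k⌋. For p = 17, n = 743, the terms are:
  ⌊743/17^1⌋ = ⌊743/17⌋ = 43
  ⌊743/17^2⌋ = ⌊743/289⌋ = 2
(the next term ⌊743/17^3⌋ = 0, terminating the sum). Summing: v_17(743!) = 43 + 2 = 45.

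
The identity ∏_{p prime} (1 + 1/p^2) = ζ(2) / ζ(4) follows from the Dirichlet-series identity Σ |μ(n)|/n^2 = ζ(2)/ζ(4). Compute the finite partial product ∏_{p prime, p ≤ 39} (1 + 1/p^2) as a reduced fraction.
∏ = 270008184968000000/178631837133343209

The primes p ≤ 39 are [2, 3, 5, 7, 11, 13, 17, 19, 23, 29, 31, 37]. For each, (1 + 1/p^2) = (p^2 + 1)/p^2. Multiplying these fractions over p ∈ [2, 3, 5, 7, 11, 13, 17, 19, 23, 29, 31, 37] gives 270008184968000000/178631837133343209. (In the limit P → ∞ this tends to ζ(2)/ζ(4).)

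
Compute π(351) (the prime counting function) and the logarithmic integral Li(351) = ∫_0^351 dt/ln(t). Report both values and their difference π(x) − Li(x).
π(351) = 70;  Li(351) ≈ 77.15;  π(x) − Li(x) ≈ -7.15.

Direct count of primes ≤ 351 gives π(351) = 70. Numerical evaluation of the logarithmic integral gives Li(351) ≈ 77.15. The difference π(x) − Li(x) ≈ -7.15 is typically negative for small/moderate x (Li(x) overestimates), though Littlewood's theorem shows this sign changes infinitely often.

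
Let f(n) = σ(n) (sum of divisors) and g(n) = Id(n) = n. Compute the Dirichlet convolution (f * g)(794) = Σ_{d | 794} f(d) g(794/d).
(σ * Id)(794) = 3975

Divisors of 794: [1, 2, 397, 794]. For each d | 794:
  d = 1: σ(1) · Id(794/1) = 1 · 794 = 794
  d = 2: σ(2) · Id(794/2) = 3 · 397 = 1191
  d = 397: σ(397) · Id(794/397) = 398 · 2 = 796
  d = 794: σ(794) · Id(794/794) = 1194 · 1 = 1194
Summing: (σ * Id)(794) = 794 + 1191 + 796 + 1194 = 3975.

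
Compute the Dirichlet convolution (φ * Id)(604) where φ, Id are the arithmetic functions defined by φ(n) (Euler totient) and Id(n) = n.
(φ * Id)(604) = 2408

Divisors of 604: [1, 2, 4, 151, 302, 604]. For each d | 604:
  d = 1: φ(1) · Id(604/1) = 1 · 604 = 604
  d = 2: φ(2) · Id(604/2) = 1 · 302 = 302
  d = 4: φ(4) · Id(604/4) = 2 · 151 = 302
  d = 151: φ(151) · Id(604/151) = 150 · 4 = 600
  d = 302: φ(302) · Id(604/302) = 150 · 2 = 300
  d = 604: φ(604) · Id(604/604) = 300 · 1 = 300
Summing: (φ * Id)(604) = 604 + 302 + 302 + 600 + 300 + 300 = 2408.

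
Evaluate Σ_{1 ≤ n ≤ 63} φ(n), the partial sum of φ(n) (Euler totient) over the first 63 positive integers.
Σ_{n ≤ 63} φ(n) = 1228

Compute φ(n) for each 1 ≤ n ≤ 63: φ(1) = 1, φ(2) = 1, φ(3) = 2, φ(4) = 2, φ(5) = 4, φ(6) = 2, φ(7) = 6, φ(8) = 4, φ(9) = 6, φ(10) = 4, φ(11) = 10, φ(12) = 4, φ(13) = 12, φ(14) = 6, φ(15) = 8, φ(16) = 8, φ(17) = 16, φ(18) = 6, φ(19) = 18, φ(20) = 8, φ(21) = 12, φ(22) = 10, φ(23) = 22, φ(24) = 8, φ(25) = 20, φ(26) = 12, φ(27) = 18, φ(28) = 12, φ(29) = 28, φ(30) = 8, φ(31) = 30, φ(32) = 16, φ(33) = 20, φ(34) = 16, φ(35) = 24, φ(36) = 12, φ(37) = 36, φ(38) = 18, φ(39) = 24, φ(40) = 16, φ(41) = 40, φ(42) = 12, φ(43) = 42, φ(44) = 20, φ(45) = 24, φ(46) = 22, φ(47) = 46, φ(48) = 16, φ(49) = 42, φ(50) = 20, φ(51) = 32, φ(52) = 24, φ(53) = 52, φ(54) = 18, φ(55) = 40, φ(56) = 24, φ(57) = 36, φ(58) = 28, φ(59) = 58, φ(60) = 16, φ(61) = 60, φ(62) = 30, φ(63) = 36. Summing all 63 values: 1228. (Average order: Σ_{n ≤ x} φ(n) ~ (3/π²) x². For x = 63, (3/π²)·63² ≈ 1206.43.)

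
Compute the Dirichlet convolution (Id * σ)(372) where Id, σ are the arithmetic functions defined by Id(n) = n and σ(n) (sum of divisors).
(Id * σ)(372) = 7497

Divisors of 372: [1, 2, 3, 4, 6, 12, 31, 62, 93, 124, 186, 372]. For each d | 372:
  d = 1: Id(1) · σ(372/1) = 1 · 896 = 896
  d = 2: Id(2) · σ(372/2) = 2 · 384 = 768
  d = 3: Id(3) · σ(372/3) = 3 · 224 = 672
  d = 4: Id(4) · σ(372/4) = 4 · 128 = 512
  d = 6: Id(6) · σ(372/6) = 6 · 96 = 576
  d = 12: Id(12) · σ(372/12) = 12 · 32 = 384
  d = 31: Id(31) · σ(372/31) = 31 · 28 = 868
  d = 62: Id(62) · σ(372/62) = 62 · 12 = 744
  d = 93: Id(93) · σ(372/93) = 93 · 7 = 651
  d = 124: Id(124) · σ(372/124) = 124 · 4 = 496
  d = 186: Id(186) · σ(372/186) = 186 · 3 = 558
  d = 372: Id(372) · σ(372/372) = 372 · 1 = 372
Summing: (Id * σ)(372) = 896 + 768 + 672 + 512 + 576 + 384 + 868 + 744 + 651 + 496 + 558 + 372 = 7497.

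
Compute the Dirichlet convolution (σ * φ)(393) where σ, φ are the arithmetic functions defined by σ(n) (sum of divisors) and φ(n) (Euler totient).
(σ * φ)(393) = 1572

Divisors of 393: [1, 3, 131, 393]. For each d | 393:
  d = 1: σ(1) · φ(393/1) = 1 · 260 = 260
  d = 3: σ(3) · φ(393/3) = 4 · 130 = 520
  d = 131: σ(131) · φ(393/131) = 132 · 2 = 264
  d = 393: σ(393) · φ(393/393) = 528 · 1 = 528
Summing: (σ * φ)(393) = 260 + 520 + 264 + 528 = 1572.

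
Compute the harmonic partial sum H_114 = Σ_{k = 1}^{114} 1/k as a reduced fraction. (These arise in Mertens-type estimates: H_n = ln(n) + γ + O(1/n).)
H_114 = 92422098728954394895401052885520758853316071035681/17379782769567790172972927968296006432665936992320

Direct summation: H_114 = 1 + 1/2 + ... + 1/114. The least common denominator is lcm(1, ..., 114) = 955888052326228459513511038256280353796626534577600; over this denominator the numerator is 955888052326228459513511038256280353796626534577600 + 477944026163114229756755519128140176898313267288800 + 318629350775409486504503679418760117932208844859200 + 238972013081557114878377759564070088449156633644400 + 191177610465245691902702207651256070759325306915520 + 159314675387704743252251839709380058966104422429600 + 136555436046604065644787291179468621970946647796800 + 119486006540778557439188879782035044224578316822200 + 106209783591803162168167893139586705977402948286400 + 95588805232622845951351103825628035379662653457760 + 86898913847838950864864639841480032163329684961600 + 79657337693852371626125919854690029483052211214800 + 73529850178940650731808541404329257984355887275200 + 68277718023302032822393645589734310985473323898400 + 63725870155081897300900735883752023586441768971840 + 59743003270389278719594439891017522112289158411100 + 56228708960366379971383002250369432576272149092800 + 53104891795901581084083946569793352988701474143200 + 50309897490854129448079528329277913357717186030400 + 47794402616311422975675551912814017689831326728880 + 45518478682201355214929097059822873990315549265600 + 43449456923919475432432319920740016081664842480800 + 41560350101140367804935262532881754512896805851200 + 39828668846926185813062959927345014741526105607400 + 38235522093049138380540441530251214151865061383104 + 36764925089470325365904270702164628992177943637600 + 35403261197267720722722631046528901992467649428800 + 34138859011651016411196822794867155492736661949200 + 32961656976766498603914173732975184613676777054400 + 31862935077540948650450367941876011793220884485920 + 30835098462136401919790678653428398509568597889600 + 29871501635194639359797219945508761056144579205550 + 28966304615946316954954879947160010721109894987200 + 28114354480183189985691501125184716288136074546400 + 27311087209320813128957458235893724394189329559360 + 26552445897950790542041973284896676494350737071600 + 25834812225033201608473271304223793345854771204800 + 25154948745427064724039764164638956678858593015200 + 24509950059646883577269513801443085994785295758400 + 23897201308155711487837775956407008844915663364440 + 23314342739664108768622220445275130580405525233600 + 22759239341100677607464548529911436995157774632800 + 22229954705261126965430489261773961716200617083200 + 21724728461959737716216159960370008040832421240400 + 21241956718360632433633578627917341195480589657280 + 20780175050570183902467631266440877256448402925600 + 20338043666515499138585341239495326676523968820800 + 19914334423463092906531479963672507370763052803700 + 19507919435229152234969613025638374567278092542400 + 19117761046524569190270220765125607075932530691552 + 18742902986788793323794334083456477525424049697600 + 18382462544735162682952135351082314496088971818800 + 18035623628796763387047378080307176486728802539200 + 17701630598633860361361315523264450996233824714400 + 17379782769567790172972927968296006432665936992320 + 17069429505825508205598411397433577746368330974600 + 16769965830284709816026509443092637785905728676800 + 16480828488383249301957086866487592306838388527200 + 16201492412308956940906966750106446674519093806400 + 15931467538770474325225183970938005896610442242960 + 15670295939774237041205098987807874652403713681600 + 15417549231068200959895339326714199254784298944800 + 15172826227400451738309699019940957996771849755200 + 14935750817597319679898609972754380528072289602775 + 14705970035788130146361708280865851596871177455040 + 14483152307973158477477439973580005360554947493600 + 14266985855615350141992702063526572444725769172800 + 14057177240091594992845750562592358144068037273200 + 13853450033713455934978420844293918170965601950400 + 13655543604660406564478729117946862197094664779680 + 13463212004594767035401563919102540194318683585600 + 13276222948975395271020986642448338247175368535800 + 13094356881181211774157685455565484298583925131200 + 12917406112516600804236635652111896672927385602400 + 12745174031016379460180147176750404717288353794368 + 12577474372713532362019882082319478339429296507600 + 12414130549691278694980662834497147451904240708800 + 12254975029823441788634756900721542997392647879200 + 12099848763623145057133051117168105744261095374400 + 11948600654077855743918887978203504422457831682220 + 11801087065755906907574210348842967330822549809600 + 11657171369832054384311110222637565290202762616800 + 11516723522002752524259169135617835587911163067200 + 11379619670550338803732274264955718497578887316400 + 11245741792073275994276600450073886515254429818560 + 11114977352630563482715244630886980858100308541600 + 10987218992255499534638057910991728204558925684800 + 10862364230979868858108079980185004020416210620200 + 10740315194676724264196753238834610716816028478400 + 10620978359180316216816789313958670597740294828640 + 10504264311277235818829791629189893997765126753600 + 10390087525285091951233815633220438628224201462800 + 10278366154045467306596892884476132836522865963200 + 10169021833257749569292670619747663338261984410400 + 10061979498170825889615905665855582671543437206080 + 9957167211731546453265739981836253685381526401850 + 9854516003363179994984649878930725296872438500800 + 9753959717614576117484806512819187283639046271200 + 9655434871982105651651626649053336907036631662400 + 9558880523262284595135110382562803537966265345776 + 9464238141843846133797138992636439146501252817600 + 9371451493394396661897167041728238762712024848800 + 9280466527439111257412728526760003434918704219200 + 9191231272367581341476067675541157248044485909400 + 9103695736440271042985819411964574798063109853120 + 9017811814398381693523689040153588243364401269600 + 8933533199310546350593561105198881811183425556800 + 8850815299316930180680657761632225498116912357200 + 8769615158956224399206523286754865631161711326400 + 8689891384783895086486463984148003216332968496160 + 8611604075011067202824423768074597781951590401600 + 8534714752912754102799205698716788873184165487300 + 8459186303771933270031071135011330564571916235200 + 8384982915142354908013254721546318892952864338400 = 5083215430092491719247057908703641736932383906962455, so H_114 = 5083215430092491719247057908703641736932383906962455/955888052326228459513511038256280353796626534577600; reducing by gcd(5083215430092491719247057908703641736932383906962455, 955888052326228459513511038256280353796626534577600) = 55 gives 92422098728954394895401052885520758853316071035681/17379782769567790172972927968296006432665936992320 ≈ 5.31779. (The PNT-adjacent estimate ln(114) + γ ≈ 5.31341 matches within O(1/n).)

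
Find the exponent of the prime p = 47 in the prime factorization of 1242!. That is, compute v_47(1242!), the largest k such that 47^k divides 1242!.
v_47(1242!) = 26

Legendre's formula: v_p(n!) = Σ_{k ≥ 1} ⌊n / p^k⌋. For p = 47, n = 1242, the terms are:
  ⌊1242/47^1⌋ = ⌊1242/47⌋ = 26
(the next term ⌊1242/47^2⌋ = 0, terminating the sum). Summing: v_47(1242!) = 26 = 26.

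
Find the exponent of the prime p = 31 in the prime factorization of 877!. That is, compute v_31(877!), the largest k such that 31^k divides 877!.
v_31(877!) = 28

Legendre's formula: v_p(n!) = Σ_{k ≥ 1} ⌊n / p^k⌋. For p = 31, n = 877, the terms are:
  ⌊877/31^1⌋ = ⌊877/31⌋ = 28
(the next term ⌊877/31^2⌋ = 0, terminating the sum). Summing: v_31(877!) = 28 = 28.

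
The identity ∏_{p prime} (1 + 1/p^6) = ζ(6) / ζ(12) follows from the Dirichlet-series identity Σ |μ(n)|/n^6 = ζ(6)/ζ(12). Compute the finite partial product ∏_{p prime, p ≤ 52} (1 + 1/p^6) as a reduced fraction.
∏ = 862155056480201047883460386910418315829132841121015872043175453729006428800800000/847666095717512475523225986389496867701830685289319692004055511811488189213173229

The primes p ≤ 52 are [2, 3, 5, 7, 11, 13, 17, 19, 23, 29, 31, 37, 41, 43, 47]. For each, (1 + 1/p^6) = (p^6 + 1)/p^6. Multiplying these fractions over p ∈ [2, 3, 5, 7, 11, 13, 17, 19, 23, 29, 31, 37, 41, 43, 47] gives 862155056480201047883460386910418315829132841121015872043175453729006428800800000/847666095717512475523225986389496867701830685289319692004055511811488189213173229. (In the limit P → ∞ this tends to ζ(6)/ζ(12).)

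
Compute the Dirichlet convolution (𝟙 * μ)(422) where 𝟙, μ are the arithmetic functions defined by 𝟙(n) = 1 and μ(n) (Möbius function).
(𝟙 * μ)(422) = 0

Divisors of 422: [1, 2, 211, 422]. For each d | 422:
  d = 1: 𝟙(1) · μ(422/1) = 1 · 1 = 1
  d = 2: 𝟙(2) · μ(422/2) = 1 · -1 = -1
  d = 211: 𝟙(211) · μ(422/211) = 1 · -1 = -1
  d = 422: 𝟙(422) · μ(422/422) = 1 · 1 = 1
Summing: (𝟙 * μ)(422) = 1 + -1 + -1 + 1 = 0.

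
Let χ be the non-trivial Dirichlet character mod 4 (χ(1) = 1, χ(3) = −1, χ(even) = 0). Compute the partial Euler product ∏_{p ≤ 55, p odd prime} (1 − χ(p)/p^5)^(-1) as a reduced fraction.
∏ = 241552412610573346540717288090615330738043013683948985221451329316738054554305/242484077809603940117660402752750309983134701869309180441833184178683110227968

The odd primes p ≤ 55 are [3, 5, 7, 11, 13, 17, 19, 23, 29, 31, 37, 41, 43, 47, 53]. For each, χ(p) = 1 if p ≡ 1 mod 4, χ(p) = −1 if p ≡ 3 mod 4. Taking (1 − χ(p)/p^5)^(-1) = p^5/(p^5 − χ(p)): (1 − (-1)/3^5)^(-1) · (1 − (1)/5^5)^(-1) · (1 − (-1)/7^5)^(-1) · (1 − (-1)/11^5)^(-1) · (1 − (1)/13^5)^(-1) · (1 − (1)/17^5)^(-1) · (1 − (-1)/19^5)^(-1) · (1 − (-1)/23^5)^(-1) · (1 − (1)/29^5)^(-1) · (1 − (-1)/31^5)^(-1) · (1 − (1)/37^5)^(-1) · (1 − (1)/41^5)^(-1) · (1 − (-1)/43^5)^(-1) · (1 − (-1)/47^5)^(-1) · (1 − (1)/53^5)^(-1) = 241552412610573346540717288090615330738043013683948985221451329316738054554305/242484077809603940117660402752750309983134701869309180441833184178683110227968.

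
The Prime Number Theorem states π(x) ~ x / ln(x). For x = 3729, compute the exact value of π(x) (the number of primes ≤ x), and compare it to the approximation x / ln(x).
π(3729) = 520;  x/ln(x) ≈ 453.43;  relative error ≈ 12.80%.

Directly count primes up to 3729: π(3729) = 520. The PNT approximation gives 3729/ln(3729) ≈ 3729/8.22390 ≈ 453.43. Relative error (π(x) − x/ln(x)) / π(x) ≈ 12.80%; the approximation is known to undercount slightly (Li(x) is a better estimate).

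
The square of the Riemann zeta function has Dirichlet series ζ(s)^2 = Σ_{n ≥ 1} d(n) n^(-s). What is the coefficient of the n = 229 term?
d(229) = 2

ζ(s)^2 = (Σ 1/m^s)(Σ 1/k^s). The coefficient of 1/n^s in the product is the number of ordered pairs (m, k) with mk = n, which equals d(n). For n = 229, divisors are [1, 229], so d(229) = 2.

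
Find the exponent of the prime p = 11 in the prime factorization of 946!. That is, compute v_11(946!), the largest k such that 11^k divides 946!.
v_11(946!) = 93

Legendre's formula: v_p(n!) = Σ_{k ≥ 1} ⌊n / p^k⌋. For p = 11, n = 946, the terms are:
  ⌊946/11^1⌋ = ⌊946/11⌋ = 86
  ⌊946/11^2⌋ = ⌊946/121⌋ = 7
(the next term ⌊946/11^3⌋ = 0, terminating the sum). Summing: v_11(946!) = 86 + 7 = 93.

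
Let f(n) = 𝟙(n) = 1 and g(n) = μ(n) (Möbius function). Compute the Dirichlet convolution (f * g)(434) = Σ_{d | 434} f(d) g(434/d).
(𝟙 * μ)(434) = 0

Divisors of 434: [1, 2, 7, 14, 31, 62, 217, 434]. For each d | 434:
  d = 1: 𝟙(1) · μ(434/1) = 1 · -1 = -1
  d = 2: 𝟙(2) · μ(434/2) = 1 · 1 = 1
  d = 7: 𝟙(7) · μ(434/7) = 1 · 1 = 1
  d = 14: 𝟙(14) · μ(434/14) = 1 · -1 = -1
  d = 31: 𝟙(31) · μ(434/31) = 1 · 1 = 1
  d = 62: 𝟙(62) · μ(434/62) = 1 · -1 = -1
  d = 217: 𝟙(217) · μ(434/217) = 1 · -1 = -1
  d = 434: 𝟙(434) · μ(434/434) = 1 · 1 = 1
Summing: (𝟙 * μ)(434) = -1 + 1 + 1 + -1 + 1 + -1 + -1 + 1 = 0.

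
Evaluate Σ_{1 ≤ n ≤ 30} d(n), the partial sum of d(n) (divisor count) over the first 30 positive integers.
Σ_{n ≤ 30} d(n) = 111

Compute d(n) for each 1 ≤ n ≤ 30: d(1) = 1, d(2) = 2, d(3) = 2, d(4) = 3, d(5) = 2, d(6) = 4, d(7) = 2, d(8) = 4, d(9) = 3, d(10) = 4, d(11) = 2, d(12) = 6, d(13) = 2, d(14) = 4, d(15) = 4, d(16) = 5, d(17) = 2, d(18) = 6, d(19) = 2, d(20) = 6, d(21) = 4, d(22) = 4, d(23) = 2, d(24) = 8, d(25) = 3, d(26) = 4, d(27) = 4, d(28) = 6, d(29) = 2, d(30) = 8. Summing all 30 values: 111. (Dirichlet's divisor formula: Σ_{n ≤ x} d(n) = x ln(x) + (2γ − 1) x + O(√x). For x = 30, the asymptotic estimate is ≈ 106.67.)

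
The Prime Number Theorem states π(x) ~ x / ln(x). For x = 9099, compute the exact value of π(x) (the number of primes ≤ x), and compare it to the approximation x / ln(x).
π(9099) = 1128;  x/ln(x) ≈ 998.14;  relative error ≈ 11.51%.

Directly count primes up to 9099: π(9099) = 1128. The PNT approximation gives 9099/ln(9099) ≈ 9099/9.11592 ≈ 998.14. Relative error (π(x) − x/ln(x)) / π(x) ≈ 11.51%; the approximation is known to undercount slightly (Li(x) is a better estimate).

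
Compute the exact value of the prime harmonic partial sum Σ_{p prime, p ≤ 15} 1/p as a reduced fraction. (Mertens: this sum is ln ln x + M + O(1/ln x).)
Σ 1/p = 40361/30030

π(15) = 6, so the primes ≤ 15 are [2, 3, 5, 7, 11, 13]. Summing 1/p over these primes: 40361/30030 ≈ 1.3440. Mertens estimate ln ln(15) + 0.2615 ≈ 1.2577.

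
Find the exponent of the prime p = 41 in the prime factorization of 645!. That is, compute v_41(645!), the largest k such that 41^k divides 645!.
v_41(645!) = 15

Legendre's formula: v_p(n!) = Σ_{k ≥ 1} ⌊n / p^k⌋. For p = 41, n = 645, the terms are:
  ⌊645/41^1⌋ = ⌊645/41⌋ = 15
(the next term ⌊645/41^2⌋ = 0, terminating the sum). Summing: v_41(645!) = 15 = 15.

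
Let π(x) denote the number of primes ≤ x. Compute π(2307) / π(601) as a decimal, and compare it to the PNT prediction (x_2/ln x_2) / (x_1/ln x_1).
π(2307)/π(601) = 342/110 ≈ 3.1091;  PNT prediction ≈ 3.1718.

π(601) = 110 and π(2307) = 342, so π(2307)/π(601) ≈ 3.1091. The PNT-predicted ratio is (2307/ln(2307)) / (601/ln(601)) ≈ 3.1718. The two agree to within a few percent, as expected.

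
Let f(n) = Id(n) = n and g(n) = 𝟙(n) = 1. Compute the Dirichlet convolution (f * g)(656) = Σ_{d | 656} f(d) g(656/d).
(Id * 𝟙)(656) = 1302

Divisors of 656: [1, 2, 4, 8, 16, 41, 82, 164, 328, 656]. For each d | 656:
  d = 1: Id(1) · 𝟙(656/1) = 1 · 1 = 1
  d = 2: Id(2) · 𝟙(656/2) = 2 · 1 = 2
  d = 4: Id(4) · 𝟙(656/4) = 4 · 1 = 4
  d = 8: Id(8) · 𝟙(656/8) = 8 · 1 = 8
  d = 16: Id(16) · 𝟙(656/16) = 16 · 1 = 16
  d = 41: Id(41) · 𝟙(656/41) = 41 · 1 = 41
  d = 82: Id(82) · 𝟙(656/82) = 82 · 1 = 82
  d = 164: Id(164) · 𝟙(656/164) = 164 · 1 = 164
  d = 328: Id(328) · 𝟙(656/328) = 328 · 1 = 328
  d = 656: Id(656) · 𝟙(656/656) = 656 · 1 = 656
Summing: (Id * 𝟙)(656) = 1 + 2 + 4 + 8 + 16 + 41 + 82 + 164 + 328 + 656 = 1302.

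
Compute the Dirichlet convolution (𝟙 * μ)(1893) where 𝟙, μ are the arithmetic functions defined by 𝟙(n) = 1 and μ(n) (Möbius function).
(𝟙 * μ)(1893) = 0

Divisors of 1893: [1, 3, 631, 1893]. For each d | 1893:
  d = 1: 𝟙(1) · μ(1893/1) = 1 · 1 = 1
  d = 3: 𝟙(3) · μ(1893/3) = 1 · -1 = -1
  d = 631: 𝟙(631) · μ(1893/631) = 1 · -1 = -1
  d = 1893: 𝟙(1893) · μ(1893/1893) = 1 · 1 = 1
Summing: (𝟙 * μ)(1893) = 1 + -1 + -1 + 1 = 0.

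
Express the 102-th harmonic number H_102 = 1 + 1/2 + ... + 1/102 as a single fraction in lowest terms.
H_102 = 1466680552926312970266451896162877432149019/281670315928038407744716588098661706369472

Direct summation: H_102 = 1 + 1/2 + ... + 1/102. The least common denominator is lcm(1, ..., 102) = 7041757898200960193617914702466542659236800; over this denominator the numerator is 7041757898200960193617914702466542659236800 + 3520878949100480096808957351233271329618400 + 2347252632733653397872638234155514219745600 + 1760439474550240048404478675616635664809200 + 1408351579640192038723582940493308531847360 + 1173626316366826698936319117077757109872800 + 1005965414028708599088273528923791808462400 + 880219737275120024202239337808317832404600 + 782417544244551132624212744718504739915200 + 704175789820096019361791470246654265923680 + 640159808927360017601628609315140241748800 + 586813158183413349468159558538878554936400 + 541673684476996937970608823266657127633600 + 502982707014354299544136764461895904231200 + 469450526546730679574527646831102843949120 + 440109868637560012101119668904158916202300 + 414221052835350599624583217792149568190400 + 391208772122275566312106372359252369957600 + 370618836747418957558837615919291718907200 + 352087894910048009680895735123327132961840 + 335321804676236199696091176307930602820800 + 320079904463680008800814304657570120874400 + 306163386878302617113822378368110550401600 + 293406579091706674734079779269439277468200 + 281670315928038407744716588098661706369472 + 270836842238498468985304411633328563816800 + 260805848081517044208070914906168246638400 + 251491353507177149772068382230947952115600 + 242819237868998627366134989740225608939200 + 234725263273365339787263823415551421974560 + 227153480587127748181223054918275569652800 + 220054934318780006050559834452079458101150 + 213386602975786672533876203105046747249600 + 207110526417675299812291608896074784095200 + 201193082805741719817654705784758361692480 + 195604386061137783156053186179626184978800 + 190317781032458383611294991958555207006400 + 185309418373709478779418807959645859453600 + 180557894825665645990202941088885709211200 + 176043947455024004840447867561663566480920 + 171750192639047809600436943962598601444800 + 167660902338118099848045588153965301410400 + 163761811586068841712044527964338201377600 + 160039952231840004400407152328785060437200 + 156483508848910226524842548943700947983040 + 153081693439151308556911189184055275200800 + 149824636131935323268466270265245588494400 + 146703289545853337367039889634719638734100 + 143709344861244085584039075560541686923200 + 140835157964019203872358294049330853184736 + 138073684278450199874861072597383189396800 + 135418421119249234492652205816664281908400 + 132863356569829437615432352876727219985600 + 130402924040758522104035457453084123319200 + 128031961785472003520325721863028048349760 + 125745676753588574886034191115473976057800 + 123539612249139652519612538639763906302400 + 121409618934499313683067494870112804469600 + 119351828783067121925727367838415977275200 + 117362631636682669893631911707775710987280 + 115438654068868199895375650860107256708800 + 113576740293563874090611527459137784826400 + 111773934892078733232030392102643534273600 + 110027467159390003025279917226039729050575 + 108334736895399387594121764653331425526720 + 106693301487893336266938101552523373624800 + 105100864152253137218177831380097651630400 + 103555263208837649906145804448037392047600 + 102054462292767539037940792789370183467200 + 100596541402870859908827352892379180846240 + 99179688707055777374900207076993558580800 + 97802193030568891578026593089813092489400 + 96462436961656988953670064417349899441600 + 95158890516229191805647495979277603503200 + 93890105309346135914905529366220568789824 + 92654709186854739389709403979822929726800 + 91451401275337145371661229902162891678400 + 90278947412832822995101470544442854605600 + 89136175926594432830606515221095476699200 + 88021973727512002420223933780831783240460 + 86935282693839014736023638302056082212800 + 85875096319523904800218471981299300722400 + 84840456604830845706239936174295694689600 + 83830451169059049924022794076982650705200 + 82844210567070119924916643558429913638080 + 81880905793034420856022263982169100688800 + 80939745956332875788711663246741869646400 + 80019976115920002200203576164392530218600 + 79120875260684945995706906769286996171200 + 78241754424455113262421274471850473991520 + 77381954925285276852944117609522446804800 + 76540846719575654278455594592027637600400 + 75717826862375916060407684972758523217600 + 74912318065967661634233135132622794247200 + 74123767349483791511767523183858343781440 + 73351644772926668683519944817359819367050 + 72595442249494434985751697963572604734400 + 71854672430622042792019537780270843461600 + 71128867658595557511292067701682249083200 + 70417578982009601936179147024665426592368 + 69720375229712477164533808935312303556800 + 69036842139225099937430536298691594698400 = 36667013823157824256661297404071935803725475, so H_102 = 36667013823157824256661297404071935803725475/7041757898200960193617914702466542659236800; reducing by gcd(36667013823157824256661297404071935803725475, 7041757898200960193617914702466542659236800) = 25 gives 1466680552926312970266451896162877432149019/281670315928038407744716588098661706369472 ≈ 5.20708. (The PNT-adjacent estimate ln(102) + γ ≈ 5.20219 matches within O(1/n).)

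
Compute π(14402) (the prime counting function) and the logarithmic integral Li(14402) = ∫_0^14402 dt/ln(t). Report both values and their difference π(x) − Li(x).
π(14402) = 1687;  Li(14402) ≈ 1714.30;  π(x) − Li(x) ≈ -27.30.

Direct count of primes ≤ 14402 gives π(14402) = 1687. Numerical evaluation of the logarithmic integral gives Li(14402) ≈ 1714.30. The difference π(x) − Li(x) ≈ -27.30 is typically negative for small/moderate x (Li(x) overestimates), though Littlewood's theorem shows this sign changes infinitely often.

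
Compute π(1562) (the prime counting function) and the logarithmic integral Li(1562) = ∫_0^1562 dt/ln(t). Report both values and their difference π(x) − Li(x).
π(1562) = 246;  Li(1562) ≈ 256.27;  π(x) − Li(x) ≈ -10.27.

Direct count of primes ≤ 1562 gives π(1562) = 246. Numerical evaluation of the logarithmic integral gives Li(1562) ≈ 256.27. The difference π(x) − Li(x) ≈ -10.27 is typically negative for small/moderate x (Li(x) overestimates), though Littlewood's theorem shows this sign changes infinitely often.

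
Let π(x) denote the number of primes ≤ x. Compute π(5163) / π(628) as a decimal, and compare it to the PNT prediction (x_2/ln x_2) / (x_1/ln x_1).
π(5163)/π(628) = 687/114 ≈ 6.0263;  PNT prediction ≈ 6.1954.

π(628) = 114 and π(5163) = 687, so π(5163)/π(628) ≈ 6.0263. The PNT-predicted ratio is (5163/ln(5163)) / (628/ln(628)) ≈ 6.1954. The two agree to within a few percent, as expected.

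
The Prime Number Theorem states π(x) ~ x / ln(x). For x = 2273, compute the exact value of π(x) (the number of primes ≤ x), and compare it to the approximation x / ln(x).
π(2273) = 338;  x/ln(x) ≈ 294.09;  relative error ≈ 12.99%.

Directly count primes up to 2273: π(2273) = 338. The PNT approximation gives 2273/ln(2273) ≈ 2273/7.72886 ≈ 294.09. Relative error (π(x) − x/ln(x)) / π(x) ≈ 12.99%; the approximation is known to undercount slightly (Li(x) is a better estimate).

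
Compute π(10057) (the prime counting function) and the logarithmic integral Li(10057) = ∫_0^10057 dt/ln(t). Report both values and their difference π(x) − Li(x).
π(10057) = 1233;  Li(10057) ≈ 1252.32;  π(x) − Li(x) ≈ -19.32.

Direct count of primes ≤ 10057 gives π(10057) = 1233. Numerical evaluation of the logarithmic integral gives Li(10057) ≈ 1252.32. The difference π(x) − Li(x) ≈ -19.32 is typically negative for small/moderate x (Li(x) overestimates), though Littlewood's theorem shows this sign changes infinitely often.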